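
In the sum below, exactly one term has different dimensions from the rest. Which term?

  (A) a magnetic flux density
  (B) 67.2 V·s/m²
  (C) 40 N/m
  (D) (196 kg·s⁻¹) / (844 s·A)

(C)

In SI base units:
  (A) [magnetic flux density] = kg·s⁻²·A⁻¹
  (B) V·s·m⁻² = J·C⁻¹·s·m⁻² = kg·s⁻²·A⁻¹
  (C) N·m⁻¹ = kg·m·s⁻²·m⁻¹ = kg·s⁻²
  (D) [kg·s⁻¹] / [s·A] = kg·s⁻²·A⁻¹
All reduce to kg·s⁻²·A⁻¹ except (C), which is kg·s⁻².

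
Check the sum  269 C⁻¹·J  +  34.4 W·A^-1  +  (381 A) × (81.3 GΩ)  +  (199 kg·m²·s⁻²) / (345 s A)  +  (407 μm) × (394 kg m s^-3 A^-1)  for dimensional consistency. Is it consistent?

Yes

Dimensions:
  269 C⁻¹·J:  J·C⁻¹ = N·m·(s·A)⁻¹ = kg·m²·s⁻³·A⁻¹
  34.4 W·A^-1:  W·A⁻¹ = J·s⁻¹·A⁻¹ = kg·m²·s⁻³·A⁻¹
  (381 A) × (81.3 GΩ):  [A] · [kg·m²·s⁻³·A⁻²] = kg·m²·s⁻³·A⁻¹
  (199 kg·m²·s⁻²) / (345 s A):  [kg·m²·s⁻²] / [s·A] = kg·m²·s⁻³·A⁻¹
  (407 μm) × (394 kg m s^-3 A^-1):  [m] · [kg·m·s⁻³·A⁻¹] = kg·m²·s⁻³·A⁻¹
Every term reduces to kg·m²·s⁻³·A⁻¹.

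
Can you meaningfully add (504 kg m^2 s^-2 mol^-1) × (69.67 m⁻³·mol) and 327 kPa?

Yes

In SI base units:
  (504 kg m^2 s^-2 mol^-1) × (69.67 m⁻³·mol):  [kg·m²·s⁻²·mol⁻¹] · [m⁻³·mol] = kg·m⁻¹·s⁻²
  327 kPa:  Pa = N·m⁻² = kg·m⁻¹·s⁻²
Both are kg·m⁻¹·s⁻², so they have the same dimensions and can be added.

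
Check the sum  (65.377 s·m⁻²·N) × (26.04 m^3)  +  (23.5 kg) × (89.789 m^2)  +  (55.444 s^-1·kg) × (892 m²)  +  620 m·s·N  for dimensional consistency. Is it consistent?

No

Reduce each to base SI dimensions:
  (65.377 s·m⁻²·N) × (26.04 m^3):  [kg·m⁻¹·s⁻¹] · [m³] = kg·m²·s⁻¹
  (23.5 kg) × (89.789 m^2):  [kg] · [m²] = kg·m²
  (55.444 s^-1·kg) × (892 m²):  [kg·s⁻¹] · [m²] = kg·m²·s⁻¹
  620 m·s·N:  N·m·s = kg·m·s⁻²·m·s = kg·m²·s⁻¹
The terms do not share a single dimension (kg·m² vs kg·m²·s⁻¹).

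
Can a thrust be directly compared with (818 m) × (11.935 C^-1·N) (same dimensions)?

No

Dimensions:
  a thrust:  [thrust] = kg·m·s⁻²
  (818 m) × (11.935 C^-1·N):  [m] · [kg·m·s⁻³·A⁻¹] = kg·m²·s⁻³·A⁻¹
kg·m·s⁻² ≠ kg·m²·s⁻³·A⁻¹, so they cannot be added.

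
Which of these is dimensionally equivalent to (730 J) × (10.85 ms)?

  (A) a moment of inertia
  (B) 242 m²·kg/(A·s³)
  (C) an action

(C)

Reference: [kg·m²·s⁻²] · [s] = kg·m²·s⁻¹.
Each option:
  (A) [moment of inertia] = kg·m²
  (B) kg·m²·s⁻³·A⁻¹
  (C) [action] = kg·m²·s⁻¹  ← same
Only (C) matches kg·m²·s⁻¹.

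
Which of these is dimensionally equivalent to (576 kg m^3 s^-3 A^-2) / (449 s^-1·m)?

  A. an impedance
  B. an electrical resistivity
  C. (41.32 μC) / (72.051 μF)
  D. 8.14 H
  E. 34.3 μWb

D.

Reference: [kg·m³·s⁻³·A⁻²] / [m·s⁻¹] = kg·m²·s⁻²·A⁻².
Each option:
  A. [impedance] = kg·m²·s⁻³·A⁻²
  B. [electrical resistivity] = kg·m³·s⁻³·A⁻²
  C. [s·A] / [kg⁻¹·m⁻²·s⁴·A²] = kg·m²·s⁻³·A⁻¹
  D. H = V·s·A⁻¹ = kg·m²·s⁻²·A⁻²  ← same
  E. Wb = V·s = kg·m²·s⁻²·A⁻¹
Only D. matches kg·m²·s⁻²·A⁻².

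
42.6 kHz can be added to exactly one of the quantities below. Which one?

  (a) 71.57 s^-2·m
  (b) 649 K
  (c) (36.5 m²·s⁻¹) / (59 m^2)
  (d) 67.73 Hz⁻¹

Reference: Hz = s⁻¹.
Each option:
  (a) m·s⁻²
  (b) K
  (c) [m²·s⁻¹] / [m²] = s⁻¹  ← same
  (d) Hz⁻¹ = (s⁻¹)⁻¹ = s
Only (c) matches s⁻¹.

(c)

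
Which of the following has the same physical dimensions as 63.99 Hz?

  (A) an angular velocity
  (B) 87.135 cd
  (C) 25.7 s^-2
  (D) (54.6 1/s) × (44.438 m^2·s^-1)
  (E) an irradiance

(A)

Reference: Hz = s⁻¹.
Each option:
  (A) [angular velocity] = s⁻¹  ← same
  (B) cd
  (C) s⁻²
  (D) [s⁻¹] · [m²·s⁻¹] = m²·s⁻²
  (E) [irradiance] = kg·s⁻³
Only (A) matches s⁻¹.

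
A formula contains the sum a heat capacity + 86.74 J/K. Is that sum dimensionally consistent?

Expand each in SI base units:
  a heat capacity:  [heat capacity] = kg·m²·s⁻²·K⁻¹
  86.74 J/K:  J·K⁻¹ = N·m·K⁻¹ = kg·m²·s⁻²·K⁻¹
Both are kg·m²·s⁻²·K⁻¹, so they have the same dimensions and can be added.

Yes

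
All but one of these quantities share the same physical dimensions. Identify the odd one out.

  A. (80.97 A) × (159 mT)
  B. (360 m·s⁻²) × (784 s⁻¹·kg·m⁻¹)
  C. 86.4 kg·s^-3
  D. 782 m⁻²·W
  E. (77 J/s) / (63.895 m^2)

A.

Expand each in SI base units:
  A. [A] · [kg·s⁻²·A⁻¹] = kg·s⁻²
  B. [m·s⁻²] · [kg·m⁻¹·s⁻¹] = kg·s⁻³
  C. kg·s⁻³
  D. W·m⁻² = J·s⁻¹·m⁻² = kg·s⁻³
  E. [kg·m²·s⁻³] / [m²] = kg·s⁻³
All reduce to kg·s⁻³ except A., which is kg·s⁻².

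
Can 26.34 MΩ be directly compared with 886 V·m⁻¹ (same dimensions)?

No

In SI base units:
  26.34 MΩ:  Ω = V·A⁻¹ = kg·m²·s⁻³·A⁻²
  886 V·m⁻¹:  V·m⁻¹ = J·C⁻¹·m⁻¹ = kg·m·s⁻³·A⁻¹
kg·m²·s⁻³·A⁻² ≠ kg·m·s⁻³·A⁻¹, so they cannot be added.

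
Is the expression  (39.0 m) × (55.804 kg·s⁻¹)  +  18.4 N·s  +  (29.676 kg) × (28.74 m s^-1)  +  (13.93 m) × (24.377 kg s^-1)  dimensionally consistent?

Yes

Expand each in SI base units:
  (39.0 m) × (55.804 kg·s⁻¹):  [m] · [kg·s⁻¹] = kg·m·s⁻¹
  18.4 N·s:  N·s = kg·m·s⁻²·s = kg·m·s⁻¹
  (29.676 kg) × (28.74 m s^-1):  [kg] · [m·s⁻¹] = kg·m·s⁻¹
  (13.93 m) × (24.377 kg s^-1):  [m] · [kg·s⁻¹] = kg·m·s⁻¹
Every term reduces to kg·m·s⁻¹.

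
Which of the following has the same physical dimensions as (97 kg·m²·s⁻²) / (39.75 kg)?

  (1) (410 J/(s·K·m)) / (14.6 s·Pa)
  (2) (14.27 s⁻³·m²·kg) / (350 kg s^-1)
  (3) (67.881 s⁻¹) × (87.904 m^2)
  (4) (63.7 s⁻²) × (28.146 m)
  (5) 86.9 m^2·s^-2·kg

(2)

Reference: [kg·m²·s⁻²] / [kg] = m²·s⁻².
Each option:
  (1) [kg·m·s⁻³·K⁻¹] / [kg·m⁻¹·s⁻¹] = m²·s⁻²·K⁻¹
  (2) [kg·m²·s⁻³] / [kg·s⁻¹] = m²·s⁻²  ← same
  (3) [s⁻¹] · [m²] = m²·s⁻¹
  (4) [s⁻²] · [m] = m·s⁻²
  (5) kg·m²·s⁻²
Only (2) matches m²·s⁻².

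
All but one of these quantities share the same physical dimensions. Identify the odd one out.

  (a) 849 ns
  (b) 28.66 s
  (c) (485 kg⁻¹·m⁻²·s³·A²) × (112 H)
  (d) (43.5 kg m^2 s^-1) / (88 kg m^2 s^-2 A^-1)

Dimensions:
  (a) s
  (b) s
  (c) [kg⁻¹·m⁻²·s³·A²] · [kg·m²·s⁻²·A⁻²] = s
  (d) [kg·m²·s⁻¹] / [kg·m²·s⁻²·A⁻¹] = s·A
All reduce to s except (d), which is s·A.

(d)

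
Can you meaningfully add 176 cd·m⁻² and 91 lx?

Work out the base dimensions of each:
  176 cd·m⁻²:  cd·m⁻² = m⁻²·cd
  91 lx:  lx = lm·m⁻² = m⁻²·cd
Both are m⁻²·cd, so they have the same dimensions and can be added.

Yes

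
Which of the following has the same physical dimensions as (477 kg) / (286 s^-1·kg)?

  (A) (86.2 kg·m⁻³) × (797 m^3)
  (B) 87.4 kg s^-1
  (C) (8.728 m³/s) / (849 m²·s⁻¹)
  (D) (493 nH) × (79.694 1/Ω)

Reference: [kg] / [kg·s⁻¹] = s.
Each option:
  (A) [kg·m⁻³] · [m³] = kg
  (B) kg·s⁻¹
  (C) [m³·s⁻¹] / [m²·s⁻¹] = m
  (D) [kg·m²·s⁻²·A⁻²] · [kg⁻¹·m⁻²·s³·A²] = s  ← same
Only (D) matches s.

(D)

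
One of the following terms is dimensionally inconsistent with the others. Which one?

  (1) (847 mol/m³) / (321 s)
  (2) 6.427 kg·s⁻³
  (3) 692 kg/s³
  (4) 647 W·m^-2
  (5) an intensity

(1)

Reduce each to base SI dimensions:
  (1) [m⁻³·mol] / [s] = m⁻³·s⁻¹·mol
  (2) kg·s⁻³
  (3) kg·s⁻³
  (4) W·m⁻² = J·s⁻¹·m⁻² = kg·s⁻³
  (5) [intensity] = kg·s⁻³
All reduce to kg·s⁻³ except (1), which is m⁻³·s⁻¹·mol.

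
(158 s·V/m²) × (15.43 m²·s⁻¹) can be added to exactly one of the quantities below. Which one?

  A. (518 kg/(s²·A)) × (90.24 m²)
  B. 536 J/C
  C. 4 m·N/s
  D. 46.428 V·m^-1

B.

Reference: [kg·s⁻²·A⁻¹] · [m²·s⁻¹] = kg·m²·s⁻³·A⁻¹.
Each option:
  A. [kg·s⁻²·A⁻¹] · [m²] = kg·m²·s⁻²·A⁻¹
  B. J·C⁻¹ = N·m·(s·A)⁻¹ = kg·m²·s⁻³·A⁻¹  ← same
  C. N·m·s⁻¹ = kg·m·s⁻²·m·s⁻¹ = kg·m²·s⁻³
  D. V·m⁻¹ = J·C⁻¹·m⁻¹ = kg·m·s⁻³·A⁻¹
Only B. matches kg·m²·s⁻³·A⁻¹.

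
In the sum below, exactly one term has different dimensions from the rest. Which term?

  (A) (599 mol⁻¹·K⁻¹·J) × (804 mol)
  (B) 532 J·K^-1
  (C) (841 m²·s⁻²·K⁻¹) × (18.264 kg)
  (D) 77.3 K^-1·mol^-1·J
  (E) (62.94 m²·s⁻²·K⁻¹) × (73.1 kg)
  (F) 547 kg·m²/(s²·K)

(D)

Reduce each to base SI dimensions:
  (A) [kg·m²·s⁻²·K⁻¹·mol⁻¹] · [mol] = kg·m²·s⁻²·K⁻¹
  (B) J·K⁻¹ = N·m·K⁻¹ = kg·m²·s⁻²·K⁻¹
  (C) [m²·s⁻²·K⁻¹] · [kg] = kg·m²·s⁻²·K⁻¹
  (D) J·mol⁻¹·K⁻¹ = N·m·mol⁻¹·K⁻¹ = kg·m²·s⁻²·K⁻¹·mol⁻¹
  (E) [m²·s⁻²·K⁻¹] · [kg] = kg·m²·s⁻²·K⁻¹
  (F) kg·m²·s⁻²·K⁻¹
All reduce to kg·m²·s⁻²·K⁻¹ except (D), which is kg·m²·s⁻²·K⁻¹·mol⁻¹.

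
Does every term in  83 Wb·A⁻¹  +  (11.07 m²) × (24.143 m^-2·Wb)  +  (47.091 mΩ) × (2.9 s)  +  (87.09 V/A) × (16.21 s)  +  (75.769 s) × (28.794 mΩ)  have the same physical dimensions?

Expand each in SI base units:
  83 Wb·A⁻¹:  Wb·A⁻¹ = V·s·A⁻¹ = kg·m²·s⁻²·A⁻²
  (11.07 m²) × (24.143 m^-2·Wb):  [m²] · [kg·s⁻²·A⁻¹] = kg·m²·s⁻²·A⁻¹
  (47.091 mΩ) × (2.9 s):  [kg·m²·s⁻³·A⁻²] · [s] = kg·m²·s⁻²·A⁻²
  (87.09 V/A) × (16.21 s):  [kg·m²·s⁻³·A⁻²] · [s] = kg·m²·s⁻²·A⁻²
  (75.769 s) × (28.794 mΩ):  [s] · [kg·m²·s⁻³·A⁻²] = kg·m²·s⁻²·A⁻²
The terms do not share a single dimension (kg·m²·s⁻²·A⁻² vs kg·m²·s⁻²·A⁻¹).

No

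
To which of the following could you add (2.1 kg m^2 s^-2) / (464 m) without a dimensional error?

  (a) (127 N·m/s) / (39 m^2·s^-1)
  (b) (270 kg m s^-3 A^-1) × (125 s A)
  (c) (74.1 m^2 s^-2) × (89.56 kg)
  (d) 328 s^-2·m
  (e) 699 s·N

Reference: [kg·m²·s⁻²] / [m] = kg·m·s⁻².
Each option:
  (a) [kg·m²·s⁻³] / [m²·s⁻¹] = kg·s⁻²
  (b) [kg·m·s⁻³·A⁻¹] · [s·A] = kg·m·s⁻²  ← same
  (c) [m²·s⁻²] · [kg] = kg·m²·s⁻²
  (d) m·s⁻²
  (e) N·s = kg·m·s⁻²·s = kg·m·s⁻¹
Only (b) matches kg·m·s⁻².

(b)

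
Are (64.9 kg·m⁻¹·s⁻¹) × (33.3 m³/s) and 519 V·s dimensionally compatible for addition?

Reduce each to base SI dimensions:
  (64.9 kg·m⁻¹·s⁻¹) × (33.3 m³/s):  [kg·m⁻¹·s⁻¹] · [m³·s⁻¹] = kg·m²·s⁻²
  519 V·s:  V·s = J·C⁻¹·s = kg·m²·s⁻²·A⁻¹
kg·m²·s⁻² ≠ kg·m²·s⁻²·A⁻¹, so they cannot be added.

No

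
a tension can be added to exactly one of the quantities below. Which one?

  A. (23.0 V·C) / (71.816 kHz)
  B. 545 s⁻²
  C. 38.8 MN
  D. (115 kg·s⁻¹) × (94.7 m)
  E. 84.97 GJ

C.

Reference: [tension] = kg·m·s⁻².
Each option:
  A. [kg·m²·s⁻²] / [s⁻¹] = kg·m²·s⁻¹
  B. s⁻²
  C. N = kg·m·s⁻²  ← same
  D. [kg·s⁻¹] · [m] = kg·m·s⁻¹
  E. J = N·m = kg·m²·s⁻²
Only C. matches kg·m·s⁻².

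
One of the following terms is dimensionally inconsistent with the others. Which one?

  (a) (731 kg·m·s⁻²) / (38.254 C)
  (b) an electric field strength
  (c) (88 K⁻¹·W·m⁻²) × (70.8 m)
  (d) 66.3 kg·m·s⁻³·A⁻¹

(c)

Expand each in SI base units:
  (a) [kg·m·s⁻²] / [s·A] = kg·m·s⁻³·A⁻¹
  (b) [electric field strength] = kg·m·s⁻³·A⁻¹
  (c) [kg·s⁻³·K⁻¹] · [m] = kg·m·s⁻³·K⁻¹
  (d) kg·m·s⁻³·A⁻¹
All reduce to kg·m·s⁻³·A⁻¹ except (c), which is kg·m·s⁻³·K⁻¹.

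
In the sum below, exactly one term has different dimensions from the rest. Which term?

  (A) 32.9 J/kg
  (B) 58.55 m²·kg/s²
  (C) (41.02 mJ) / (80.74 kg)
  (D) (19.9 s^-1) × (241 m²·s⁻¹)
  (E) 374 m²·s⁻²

In SI base units:
  (A) J·kg⁻¹ = N·m·kg⁻¹ = m²·s⁻²
  (B) kg·m²·s⁻²
  (C) [kg·m²·s⁻²] / [kg] = m²·s⁻²
  (D) [s⁻¹] · [m²·s⁻¹] = m²·s⁻²
  (E) m²·s⁻²
All reduce to m²·s⁻² except (B), which is kg·m²·s⁻².

(B)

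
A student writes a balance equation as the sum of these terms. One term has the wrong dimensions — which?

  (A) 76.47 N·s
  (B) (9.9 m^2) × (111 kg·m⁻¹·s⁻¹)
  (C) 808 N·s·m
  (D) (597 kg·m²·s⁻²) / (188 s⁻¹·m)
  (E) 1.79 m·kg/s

(C)

Work out the base dimensions of each:
  (A) N·s = kg·m·s⁻²·s = kg·m·s⁻¹
  (B) [m²] · [kg·m⁻¹·s⁻¹] = kg·m·s⁻¹
  (C) N·m·s = kg·m·s⁻²·m·s = kg·m²·s⁻¹
  (D) [kg·m²·s⁻²] / [m·s⁻¹] = kg·m·s⁻¹
  (E) kg·m·s⁻¹
All reduce to kg·m·s⁻¹ except (C), which is kg·m²·s⁻¹.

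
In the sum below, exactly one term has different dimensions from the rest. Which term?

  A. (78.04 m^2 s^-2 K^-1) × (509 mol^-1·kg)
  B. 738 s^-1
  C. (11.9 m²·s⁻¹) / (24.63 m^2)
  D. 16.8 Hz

A.

Dimensions:
  A. [m²·s⁻²·K⁻¹] · [kg·mol⁻¹] = kg·m²·s⁻²·K⁻¹·mol⁻¹
  B. s⁻¹
  C. [m²·s⁻¹] / [m²] = s⁻¹
  D. Hz = s⁻¹
All reduce to s⁻¹ except A., which is kg·m²·s⁻²·K⁻¹·mol⁻¹.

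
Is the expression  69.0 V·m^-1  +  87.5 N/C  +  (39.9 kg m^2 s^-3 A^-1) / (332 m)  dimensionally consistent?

Expand each in SI base units:
  69.0 V·m^-1:  V·m⁻¹ = J·C⁻¹·m⁻¹ = kg·m·s⁻³·A⁻¹
  87.5 N/C:  N·C⁻¹ = kg·m·s⁻²·(s·A)⁻¹ = kg·m·s⁻³·A⁻¹
  (39.9 kg m^2 s^-3 A^-1) / (332 m):  [kg·m²·s⁻³·A⁻¹] / [m] = kg·m·s⁻³·A⁻¹
Every term reduces to kg·m·s⁻³·A⁻¹.

Yes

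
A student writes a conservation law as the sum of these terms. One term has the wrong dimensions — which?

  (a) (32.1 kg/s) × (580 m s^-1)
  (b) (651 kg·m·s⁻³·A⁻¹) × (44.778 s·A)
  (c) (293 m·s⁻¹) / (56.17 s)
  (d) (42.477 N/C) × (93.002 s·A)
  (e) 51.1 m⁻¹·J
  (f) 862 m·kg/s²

Dimensions:
  (a) [kg·s⁻¹] · [m·s⁻¹] = kg·m·s⁻²
  (b) [kg·m·s⁻³·A⁻¹] · [s·A] = kg·m·s⁻²
  (c) [m·s⁻¹] / [s] = m·s⁻²
  (d) [kg·m·s⁻³·A⁻¹] · [s·A] = kg·m·s⁻²
  (e) J·m⁻¹ = N·m·m⁻¹ = kg·m·s⁻²
  (f) kg·m·s⁻²
All reduce to kg·m·s⁻² except (c), which is m·s⁻².

(c)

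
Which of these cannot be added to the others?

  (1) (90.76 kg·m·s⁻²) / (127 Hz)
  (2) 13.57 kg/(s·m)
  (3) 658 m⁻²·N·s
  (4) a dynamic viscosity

Dimensions:
  (1) [kg·m·s⁻²] / [s⁻¹] = kg·m·s⁻¹
  (2) kg·m⁻¹·s⁻¹
  (3) N·s·m⁻² = kg·m·s⁻²·s·m⁻² = kg·m⁻¹·s⁻¹
  (4) [dynamic viscosity] = kg·m⁻¹·s⁻¹
All reduce to kg·m⁻¹·s⁻¹ except (1), which is kg·m·s⁻¹.

(1)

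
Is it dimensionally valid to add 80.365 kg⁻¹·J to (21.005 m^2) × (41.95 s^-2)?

Yes

Dimensions:
  80.365 kg⁻¹·J:  J·kg⁻¹ = N·m·kg⁻¹ = m²·s⁻²
  (21.005 m^2) × (41.95 s^-2):  [m²] · [s⁻²] = m²·s⁻²
Both are m²·s⁻², so they have the same dimensions and can be added.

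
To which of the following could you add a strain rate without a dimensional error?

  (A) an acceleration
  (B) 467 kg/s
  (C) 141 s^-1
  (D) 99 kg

(C)

Reference: [strain rate] = s⁻¹.
Each option:
  (A) [acceleration] = m·s⁻²
  (B) kg·s⁻¹
  (C) s⁻¹  ← same
  (D) kg
Only (C) matches s⁻¹.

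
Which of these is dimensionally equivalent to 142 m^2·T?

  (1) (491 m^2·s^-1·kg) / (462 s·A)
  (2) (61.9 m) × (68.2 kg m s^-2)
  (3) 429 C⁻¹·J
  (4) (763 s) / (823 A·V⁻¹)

(1)

Reference: T·m² = Wb·m⁻²·m² = kg·m²·s⁻²·A⁻¹.
Each option:
  (1) [kg·m²·s⁻¹] / [s·A] = kg·m²·s⁻²·A⁻¹  ← same
  (2) [m] · [kg·m·s⁻²] = kg·m²·s⁻²
  (3) J·C⁻¹ = N·m·(s·A)⁻¹ = kg·m²·s⁻³·A⁻¹
  (4) [s] / [kg⁻¹·m⁻²·s³·A²] = kg·m²·s⁻²·A⁻²
Only (1) matches kg·m²·s⁻²·A⁻¹.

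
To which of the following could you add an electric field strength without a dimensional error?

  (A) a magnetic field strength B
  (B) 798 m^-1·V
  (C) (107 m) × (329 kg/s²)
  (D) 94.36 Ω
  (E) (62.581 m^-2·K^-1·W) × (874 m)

(B)

Reference: [electric field strength] = kg·m·s⁻³·A⁻¹.
Each option:
  (A) [magnetic field strength B] = kg·s⁻²·A⁻¹
  (B) V·m⁻¹ = J·C⁻¹·m⁻¹ = kg·m·s⁻³·A⁻¹  ← same
  (C) [m] · [kg·s⁻²] = kg·m·s⁻²
  (D) Ω = V·A⁻¹ = kg·m²·s⁻³·A⁻²
  (E) [kg·s⁻³·K⁻¹] · [m] = kg·m·s⁻³·K⁻¹
Only (B) matches kg·m·s⁻³·A⁻¹.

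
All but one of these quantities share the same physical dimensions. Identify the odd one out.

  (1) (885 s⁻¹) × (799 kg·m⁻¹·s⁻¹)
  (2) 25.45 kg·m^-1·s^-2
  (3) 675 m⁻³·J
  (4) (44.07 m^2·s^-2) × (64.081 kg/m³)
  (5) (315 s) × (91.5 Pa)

(5)

Dimensions:
  (1) [s⁻¹] · [kg·m⁻¹·s⁻¹] = kg·m⁻¹·s⁻²
  (2) kg·m⁻¹·s⁻²
  (3) J·m⁻³ = N·m·m⁻³ = kg·m⁻¹·s⁻²
  (4) [m²·s⁻²] · [kg·m⁻³] = kg·m⁻¹·s⁻²
  (5) [s] · [kg·m⁻¹·s⁻²] = kg·m⁻¹·s⁻¹
All reduce to kg·m⁻¹·s⁻² except (5), which is kg·m⁻¹·s⁻¹.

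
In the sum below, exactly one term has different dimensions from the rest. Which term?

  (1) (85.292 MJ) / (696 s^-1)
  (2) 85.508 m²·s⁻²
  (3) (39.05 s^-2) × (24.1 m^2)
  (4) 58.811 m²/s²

(1)

In SI base units:
  (1) [kg·m²·s⁻²] / [s⁻¹] = kg·m²·s⁻¹
  (2) m²·s⁻²
  (3) [s⁻²] · [m²] = m²·s⁻²
  (4) m²·s⁻²
All reduce to m²·s⁻² except (1), which is kg·m²·s⁻¹.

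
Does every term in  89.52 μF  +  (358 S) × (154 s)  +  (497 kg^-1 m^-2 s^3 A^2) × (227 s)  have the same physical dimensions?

Yes

Work out the base dimensions of each:
  89.52 μF:  F = C·V⁻¹ = kg⁻¹·m⁻²·s⁴·A²
  (358 S) × (154 s):  [kg⁻¹·m⁻²·s³·A²] · [s] = kg⁻¹·m⁻²·s⁴·A²
  (497 kg^-1 m^-2 s^3 A^2) × (227 s):  [kg⁻¹·m⁻²·s³·A²] · [s] = kg⁻¹·m⁻²·s⁴·A²
Every term reduces to kg⁻¹·m⁻²·s⁴·A².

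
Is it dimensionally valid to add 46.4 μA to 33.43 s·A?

No

Expand each in SI base units:
  46.4 μA:  A
  33.43 s·A:  A·s = s·A
A ≠ s·A, so they cannot be added.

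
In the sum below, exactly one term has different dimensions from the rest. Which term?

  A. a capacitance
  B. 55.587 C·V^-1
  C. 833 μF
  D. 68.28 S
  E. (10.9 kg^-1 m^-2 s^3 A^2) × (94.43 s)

Work out the base dimensions of each:
  A. [capacitance] = kg⁻¹·m⁻²·s⁴·A²
  B. C·V⁻¹ = s·A·(J·C⁻¹)⁻¹ = kg⁻¹·m⁻²·s⁴·A²
  C. F = C·V⁻¹ = kg⁻¹·m⁻²·s⁴·A²
  D. S = Ω⁻¹ = kg⁻¹·m⁻²·s³·A²
  E. [kg⁻¹·m⁻²·s³·A²] · [s] = kg⁻¹·m⁻²·s⁴·A²
All reduce to kg⁻¹·m⁻²·s⁴·A² except D., which is kg⁻¹·m⁻²·s³·A².

D.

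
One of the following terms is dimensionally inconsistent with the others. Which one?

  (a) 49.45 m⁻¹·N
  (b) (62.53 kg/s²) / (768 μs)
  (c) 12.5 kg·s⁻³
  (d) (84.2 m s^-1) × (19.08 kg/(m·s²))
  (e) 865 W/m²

(a)

Dimensions:
  (a) N·m⁻¹ = kg·m·s⁻²·m⁻¹ = kg·s⁻²
  (b) [kg·s⁻²] / [s] = kg·s⁻³
  (c) kg·s⁻³
  (d) [m·s⁻¹] · [kg·m⁻¹·s⁻²] = kg·s⁻³
  (e) W·m⁻² = J·s⁻¹·m⁻² = kg·s⁻³
All reduce to kg·s⁻³ except (a), which is kg·s⁻².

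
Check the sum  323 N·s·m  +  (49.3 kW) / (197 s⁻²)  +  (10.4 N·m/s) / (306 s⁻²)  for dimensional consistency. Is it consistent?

Dimensions:
  323 N·s·m:  N·m·s = kg·m·s⁻²·m·s = kg·m²·s⁻¹
  (49.3 kW) / (197 s⁻²):  [kg·m²·s⁻³] / [s⁻²] = kg·m²·s⁻¹
  (10.4 N·m/s) / (306 s⁻²):  [kg·m²·s⁻³] / [s⁻²] = kg·m²·s⁻¹
Every term reduces to kg·m²·s⁻¹.

Yes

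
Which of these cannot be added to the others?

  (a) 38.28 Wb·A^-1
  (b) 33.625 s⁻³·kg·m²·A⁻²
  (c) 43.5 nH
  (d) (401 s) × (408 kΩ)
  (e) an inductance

Work out the base dimensions of each:
  (a) Wb·A⁻¹ = V·s·A⁻¹ = kg·m²·s⁻²·A⁻²
  (b) kg·m²·s⁻³·A⁻²
  (c) H = V·s·A⁻¹ = kg·m²·s⁻²·A⁻²
  (d) [s] · [kg·m²·s⁻³·A⁻²] = kg·m²·s⁻²·A⁻²
  (e) [inductance] = kg·m²·s⁻²·A⁻²
All reduce to kg·m²·s⁻²·A⁻² except (b), which is kg·m²·s⁻³·A⁻².

(b)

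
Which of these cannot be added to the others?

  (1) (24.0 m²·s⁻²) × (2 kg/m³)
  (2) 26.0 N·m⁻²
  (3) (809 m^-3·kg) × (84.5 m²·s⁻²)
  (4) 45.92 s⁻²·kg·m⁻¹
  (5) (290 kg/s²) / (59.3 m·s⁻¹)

(5)

Dimensions:
  (1) [m²·s⁻²] · [kg·m⁻³] = kg·m⁻¹·s⁻²
  (2) N·m⁻² = kg·m·s⁻²·m⁻² = kg·m⁻¹·s⁻²
  (3) [kg·m⁻³] · [m²·s⁻²] = kg·m⁻¹·s⁻²
  (4) kg·m⁻¹·s⁻²
  (5) [kg·s⁻²] / [m·s⁻¹] = kg·m⁻¹·s⁻¹
All reduce to kg·m⁻¹·s⁻² except (5), which is kg·m⁻¹·s⁻¹.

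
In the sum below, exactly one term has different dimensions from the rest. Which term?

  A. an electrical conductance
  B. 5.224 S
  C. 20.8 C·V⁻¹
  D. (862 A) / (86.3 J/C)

Expand each in SI base units:
  A. [electrical conductance] = kg⁻¹·m⁻²·s³·A²
  B. S = Ω⁻¹ = kg⁻¹·m⁻²·s³·A²
  C. C·V⁻¹ = s·A·(J·C⁻¹)⁻¹ = kg⁻¹·m⁻²·s⁴·A²
  D. [A] / [kg·m²·s⁻³·A⁻¹] = kg⁻¹·m⁻²·s³·A²
All reduce to kg⁻¹·m⁻²·s³·A² except C., which is kg⁻¹·m⁻²·s⁴·A².

C.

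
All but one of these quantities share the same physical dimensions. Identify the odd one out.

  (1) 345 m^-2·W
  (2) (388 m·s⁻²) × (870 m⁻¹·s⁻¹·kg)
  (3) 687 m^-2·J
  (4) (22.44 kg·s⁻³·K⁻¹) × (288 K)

Dimensions:
  (1) W·m⁻² = J·s⁻¹·m⁻² = kg·s⁻³
  (2) [m·s⁻²] · [kg·m⁻¹·s⁻¹] = kg·s⁻³
  (3) J·m⁻² = N·m·m⁻² = kg·s⁻²
  (4) [kg·s⁻³·K⁻¹] · [K] = kg·s⁻³
All reduce to kg·s⁻³ except (3), which is kg·s⁻².

(3)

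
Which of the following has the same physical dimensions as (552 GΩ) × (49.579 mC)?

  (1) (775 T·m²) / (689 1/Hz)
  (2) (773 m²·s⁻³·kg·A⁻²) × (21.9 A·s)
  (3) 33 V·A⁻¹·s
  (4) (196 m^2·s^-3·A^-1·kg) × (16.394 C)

(2)

Reference: [kg·m²·s⁻³·A⁻²] · [s·A] = kg·m²·s⁻²·A⁻¹.
Each option:
  (1) [kg·m²·s⁻²·A⁻¹] / [s] = kg·m²·s⁻³·A⁻¹
  (2) [kg·m²·s⁻³·A⁻²] · [s·A] = kg·m²·s⁻²·A⁻¹  ← same
  (3) V·s·A⁻¹ = J·C⁻¹·s·A⁻¹ = kg·m²·s⁻²·A⁻²
  (4) [kg·m²·s⁻³·A⁻¹] · [s·A] = kg·m²·s⁻²
Only (2) matches kg·m²·s⁻²·A⁻¹.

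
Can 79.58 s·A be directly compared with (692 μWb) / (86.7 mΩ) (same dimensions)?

In SI base units:
  79.58 s·A:  A·s = s·A
  (692 μWb) / (86.7 mΩ):  [kg·m²·s⁻²·A⁻¹] / [kg·m²·s⁻³·A⁻²] = s·A
Both are s·A, so they have the same dimensions and can be added.

Yes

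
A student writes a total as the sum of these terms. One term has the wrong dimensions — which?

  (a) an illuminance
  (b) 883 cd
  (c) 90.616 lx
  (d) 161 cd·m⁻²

(b)

Reduce each to base SI dimensions:
  (a) [illuminance] = m⁻²·cd
  (b) cd
  (c) lx = lm·m⁻² = m⁻²·cd
  (d) cd·m⁻² = m⁻²·cd
All reduce to m⁻²·cd except (b), which is cd.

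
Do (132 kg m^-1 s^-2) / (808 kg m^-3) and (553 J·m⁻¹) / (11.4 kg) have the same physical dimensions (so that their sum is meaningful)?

No

In SI base units:
  (132 kg m^-1 s^-2) / (808 kg m^-3):  [kg·m⁻¹·s⁻²] / [kg·m⁻³] = m²·s⁻²
  (553 J·m⁻¹) / (11.4 kg):  [kg·m·s⁻²] / [kg] = m·s⁻²
m²·s⁻² ≠ m·s⁻², so they cannot be added.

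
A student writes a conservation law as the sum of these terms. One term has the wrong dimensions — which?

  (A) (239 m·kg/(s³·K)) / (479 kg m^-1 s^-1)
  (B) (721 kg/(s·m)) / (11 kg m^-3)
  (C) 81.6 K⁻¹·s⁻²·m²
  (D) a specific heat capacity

(B)

Dimensions:
  (A) [kg·m·s⁻³·K⁻¹] / [kg·m⁻¹·s⁻¹] = m²·s⁻²·K⁻¹
  (B) [kg·m⁻¹·s⁻¹] / [kg·m⁻³] = m²·s⁻¹
  (C) m²·s⁻²·K⁻¹
  (D) [specific heat capacity] = m²·s⁻²·K⁻¹
All reduce to m²·s⁻²·K⁻¹ except (B), which is m²·s⁻¹.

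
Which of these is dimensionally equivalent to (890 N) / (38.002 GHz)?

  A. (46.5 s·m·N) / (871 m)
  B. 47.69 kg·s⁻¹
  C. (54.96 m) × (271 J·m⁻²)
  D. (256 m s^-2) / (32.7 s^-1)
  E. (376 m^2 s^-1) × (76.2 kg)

Reference: [kg·m·s⁻²] / [s⁻¹] = kg·m·s⁻¹.
Each option:
  A. [kg·m²·s⁻¹] / [m] = kg·m·s⁻¹  ← same
  B. kg·s⁻¹
  C. [m] · [kg·s⁻²] = kg·m·s⁻²
  D. [m·s⁻²] / [s⁻¹] = m·s⁻¹
  E. [m²·s⁻¹] · [kg] = kg·m²·s⁻¹
Only A. matches kg·m·s⁻¹.

A.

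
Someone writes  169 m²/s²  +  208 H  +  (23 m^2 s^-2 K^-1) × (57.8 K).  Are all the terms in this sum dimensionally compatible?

No

Reduce each to base SI dimensions:
  169 m²/s²:  m²·s⁻²
  208 H:  H = V·s·A⁻¹ = kg·m²·s⁻²·A⁻²
  (23 m^2 s^-2 K^-1) × (57.8 K):  [m²·s⁻²·K⁻¹] · [K] = m²·s⁻²
The terms do not share a single dimension (kg·m²·s⁻²·A⁻² vs m²·s⁻²).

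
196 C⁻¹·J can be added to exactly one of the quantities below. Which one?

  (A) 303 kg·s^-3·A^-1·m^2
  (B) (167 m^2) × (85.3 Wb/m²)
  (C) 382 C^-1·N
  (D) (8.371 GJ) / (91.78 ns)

(A)

Reference: J·C⁻¹ = N·m·(s·A)⁻¹ = kg·m²·s⁻³·A⁻¹.
Each option:
  (A) kg·m²·s⁻³·A⁻¹  ← same
  (B) [m²] · [kg·s⁻²·A⁻¹] = kg·m²·s⁻²·A⁻¹
  (C) N·C⁻¹ = kg·m·s⁻²·(s·A)⁻¹ = kg·m·s⁻³·A⁻¹
  (D) [kg·m²·s⁻²] / [s] = kg·m²·s⁻³
Only (A) matches kg·m²·s⁻³·A⁻¹.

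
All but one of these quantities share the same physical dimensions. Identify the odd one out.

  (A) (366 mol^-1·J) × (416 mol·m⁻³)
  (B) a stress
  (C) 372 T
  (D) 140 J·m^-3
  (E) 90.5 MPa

(C)

Work out the base dimensions of each:
  (A) [kg·m²·s⁻²·mol⁻¹] · [m⁻³·mol] = kg·m⁻¹·s⁻²
  (B) [stress] = kg·m⁻¹·s⁻²
  (C) T = Wb·m⁻² = kg·s⁻²·A⁻¹
  (D) J·m⁻³ = N·m·m⁻³ = kg·m⁻¹·s⁻²
  (E) Pa = N·m⁻² = kg·m⁻¹·s⁻²
All reduce to kg·m⁻¹·s⁻² except (C), which is kg·s⁻²·A⁻¹.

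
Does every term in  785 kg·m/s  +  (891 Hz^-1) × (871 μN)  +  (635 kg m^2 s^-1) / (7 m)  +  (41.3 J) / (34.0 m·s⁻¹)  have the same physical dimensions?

Reduce each to base SI dimensions:
  785 kg·m/s:  kg·m·s⁻¹
  (891 Hz^-1) × (871 μN):  [s] · [kg·m·s⁻²] = kg·m·s⁻¹
  (635 kg m^2 s^-1) / (7 m):  [kg·m²·s⁻¹] / [m] = kg·m·s⁻¹
  (41.3 J) / (34.0 m·s⁻¹):  [kg·m²·s⁻²] / [m·s⁻¹] = kg·m·s⁻¹
Every term reduces to kg·m·s⁻¹.

Yes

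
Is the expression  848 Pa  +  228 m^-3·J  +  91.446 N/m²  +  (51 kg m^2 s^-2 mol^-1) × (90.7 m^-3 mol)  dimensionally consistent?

Yes

Work out the base dimensions of each:
  848 Pa:  Pa = N·m⁻² = kg·m⁻¹·s⁻²
  228 m^-3·J:  J·m⁻³ = N·m·m⁻³ = kg·m⁻¹·s⁻²
  91.446 N/m²:  N·m⁻² = kg·m·s⁻²·m⁻² = kg·m⁻¹·s⁻²
  (51 kg m^2 s^-2 mol^-1) × (90.7 m^-3 mol):  [kg·m²·s⁻²·mol⁻¹] · [m⁻³·mol] = kg·m⁻¹·s⁻²
Every term reduces to kg·m⁻¹·s⁻².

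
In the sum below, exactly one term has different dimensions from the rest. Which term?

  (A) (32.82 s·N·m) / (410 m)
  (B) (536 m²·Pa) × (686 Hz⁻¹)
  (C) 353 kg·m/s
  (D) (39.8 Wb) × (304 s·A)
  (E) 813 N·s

(D)

Work out the base dimensions of each:
  (A) [kg·m²·s⁻¹] / [m] = kg·m·s⁻¹
  (B) [kg·m·s⁻²] · [s] = kg·m·s⁻¹
  (C) kg·m·s⁻¹
  (D) [kg·m²·s⁻²·A⁻¹] · [s·A] = kg·m²·s⁻¹
  (E) N·s = kg·m·s⁻²·s = kg·m·s⁻¹
All reduce to kg·m·s⁻¹ except (D), which is kg·m²·s⁻¹.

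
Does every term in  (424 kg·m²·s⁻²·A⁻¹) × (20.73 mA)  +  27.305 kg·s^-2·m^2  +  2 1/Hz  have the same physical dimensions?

Reduce each to base SI dimensions:
  (424 kg·m²·s⁻²·A⁻¹) × (20.73 mA):  [kg·m²·s⁻²·A⁻¹] · [A] = kg·m²·s⁻²
  27.305 kg·s^-2·m^2:  kg·m²·s⁻²
  2 1/Hz:  Hz⁻¹ = (s⁻¹)⁻¹ = s
The terms do not share a single dimension (kg·m²·s⁻² vs s).

No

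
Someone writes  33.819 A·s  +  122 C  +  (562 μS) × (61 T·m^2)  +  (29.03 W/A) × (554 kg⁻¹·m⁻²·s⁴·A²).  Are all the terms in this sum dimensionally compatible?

Reduce each to base SI dimensions:
  33.819 A·s:  A·s = s·A
  122 C:  C = s·A
  (562 μS) × (61 T·m^2):  [kg⁻¹·m⁻²·s³·A²] · [kg·m²·s⁻²·A⁻¹] = s·A
  (29.03 W/A) × (554 kg⁻¹·m⁻²·s⁴·A²):  [kg·m²·s⁻³·A⁻¹] · [kg⁻¹·m⁻²·s⁴·A²] = s·A
Every term reduces to s·A.

Yes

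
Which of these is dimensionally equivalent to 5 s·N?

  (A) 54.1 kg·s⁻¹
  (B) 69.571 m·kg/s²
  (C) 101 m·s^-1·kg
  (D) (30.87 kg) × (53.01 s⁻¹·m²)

(C)

Reference: N·s = kg·m·s⁻²·s = kg·m·s⁻¹.
Each option:
  (A) kg·s⁻¹
  (B) kg·m·s⁻²
  (C) kg·m·s⁻¹  ← same
  (D) [kg] · [m²·s⁻¹] = kg·m²·s⁻¹
Only (C) matches kg·m·s⁻¹.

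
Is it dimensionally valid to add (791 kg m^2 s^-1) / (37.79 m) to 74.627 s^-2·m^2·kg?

No

Expand each in SI base units:
  (791 kg m^2 s^-1) / (37.79 m):  [kg·m²·s⁻¹] / [m] = kg·m·s⁻¹
  74.627 s^-2·m^2·kg:  kg·m²·s⁻²
kg·m·s⁻¹ ≠ kg·m²·s⁻², so they cannot be added.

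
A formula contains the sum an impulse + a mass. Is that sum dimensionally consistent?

Dimensions:
  an impulse:  [impulse] = kg·m·s⁻¹
  a mass:  [mass] = kg
kg·m·s⁻¹ ≠ kg, so they cannot be added.

No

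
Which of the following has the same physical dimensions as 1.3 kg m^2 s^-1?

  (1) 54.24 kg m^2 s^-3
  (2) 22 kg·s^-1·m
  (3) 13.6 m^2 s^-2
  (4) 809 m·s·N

Reference: kg·m²·s⁻¹.
Each option:
  (1) kg·m²·s⁻³
  (2) kg·m·s⁻¹
  (3) m²·s⁻²
  (4) N·m·s = kg·m·s⁻²·m·s = kg·m²·s⁻¹  ← same
Only (4) matches kg·m²·s⁻¹.

(4)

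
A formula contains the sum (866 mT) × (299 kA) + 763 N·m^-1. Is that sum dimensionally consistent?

Yes

Dimensions:
  (866 mT) × (299 kA):  [kg·s⁻²·A⁻¹] · [A] = kg·s⁻²
  763 N·m^-1:  N·m⁻¹ = kg·m·s⁻²·m⁻¹ = kg·s⁻²
Both are kg·s⁻², so they have the same dimensions and can be added.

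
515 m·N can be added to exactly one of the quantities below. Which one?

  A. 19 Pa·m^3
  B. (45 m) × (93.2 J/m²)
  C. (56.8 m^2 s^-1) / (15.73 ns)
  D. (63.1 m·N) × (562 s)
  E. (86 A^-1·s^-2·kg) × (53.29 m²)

A.

Reference: N·m = kg·m·s⁻²·m = kg·m²·s⁻².
Each option:
  A. Pa·m³ = N·m⁻²·m³ = kg·m²·s⁻²  ← same
  B. [m] · [kg·s⁻²] = kg·m·s⁻²
  C. [m²·s⁻¹] / [s] = m²·s⁻²
  D. [kg·m²·s⁻²] · [s] = kg·m²·s⁻¹
  E. [kg·s⁻²·A⁻¹] · [m²] = kg·m²·s⁻²·A⁻¹
Only A. matches kg·m²·s⁻².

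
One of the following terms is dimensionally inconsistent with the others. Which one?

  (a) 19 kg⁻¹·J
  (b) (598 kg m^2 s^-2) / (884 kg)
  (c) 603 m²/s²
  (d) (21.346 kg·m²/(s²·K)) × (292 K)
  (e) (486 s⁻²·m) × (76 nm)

(d)

In SI base units:
  (a) J·kg⁻¹ = N·m·kg⁻¹ = m²·s⁻²
  (b) [kg·m²·s⁻²] / [kg] = m²·s⁻²
  (c) m²·s⁻²
  (d) [kg·m²·s⁻²·K⁻¹] · [K] = kg·m²·s⁻²
  (e) [m·s⁻²] · [m] = m²·s⁻²
All reduce to m²·s⁻² except (d), which is kg·m²·s⁻².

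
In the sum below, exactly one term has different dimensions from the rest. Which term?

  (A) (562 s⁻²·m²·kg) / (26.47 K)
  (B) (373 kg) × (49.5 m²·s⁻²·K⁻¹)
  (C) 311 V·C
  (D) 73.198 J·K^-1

Reduce each to base SI dimensions:
  (A) [kg·m²·s⁻²] / [K] = kg·m²·s⁻²·K⁻¹
  (B) [kg] · [m²·s⁻²·K⁻¹] = kg·m²·s⁻²·K⁻¹
  (C) C·V = s·A·J·C⁻¹ = kg·m²·s⁻²
  (D) J·K⁻¹ = N·m·K⁻¹ = kg·m²·s⁻²·K⁻¹
All reduce to kg·m²·s⁻²·K⁻¹ except (C), which is kg·m²·s⁻².

(C)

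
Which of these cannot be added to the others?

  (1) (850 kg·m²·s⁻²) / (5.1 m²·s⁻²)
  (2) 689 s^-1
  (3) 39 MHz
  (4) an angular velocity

Work out the base dimensions of each:
  (1) [kg·m²·s⁻²] / [m²·s⁻²] = kg
  (2) s⁻¹
  (3) Hz = s⁻¹
  (4) [angular velocity] = s⁻¹
All reduce to s⁻¹ except (1), which is kg.

(1)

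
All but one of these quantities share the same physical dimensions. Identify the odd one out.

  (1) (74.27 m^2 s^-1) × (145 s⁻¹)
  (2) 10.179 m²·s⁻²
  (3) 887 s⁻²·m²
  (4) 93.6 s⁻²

Work out the base dimensions of each:
  (1) [m²·s⁻¹] · [s⁻¹] = m²·s⁻²
  (2) m²·s⁻²
  (3) m²·s⁻²
  (4) s⁻²
All reduce to m²·s⁻² except (4), which is s⁻².

(4)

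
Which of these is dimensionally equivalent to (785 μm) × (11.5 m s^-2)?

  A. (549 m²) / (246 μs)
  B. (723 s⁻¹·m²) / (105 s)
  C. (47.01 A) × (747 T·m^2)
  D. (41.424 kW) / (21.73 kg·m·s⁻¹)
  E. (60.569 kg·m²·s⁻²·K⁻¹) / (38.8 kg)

Reference: [m] · [m·s⁻²] = m²·s⁻².
Each option:
  A. [m²] / [s] = m²·s⁻¹
  B. [m²·s⁻¹] / [s] = m²·s⁻²  ← same
  C. [A] · [kg·m²·s⁻²·A⁻¹] = kg·m²·s⁻²
  D. [kg·m²·s⁻³] / [kg·m·s⁻¹] = m·s⁻²
  E. [kg·m²·s⁻²·K⁻¹] / [kg] = m²·s⁻²·K⁻¹
Only B. matches m²·s⁻².

B.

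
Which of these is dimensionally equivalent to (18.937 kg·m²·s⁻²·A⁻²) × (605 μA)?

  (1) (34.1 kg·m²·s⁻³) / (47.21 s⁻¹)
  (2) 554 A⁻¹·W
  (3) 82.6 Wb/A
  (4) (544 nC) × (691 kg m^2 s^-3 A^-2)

Reference: [kg·m²·s⁻²·A⁻²] · [A] = kg·m²·s⁻²·A⁻¹.
Each option:
  (1) [kg·m²·s⁻³] / [s⁻¹] = kg·m²·s⁻²
  (2) W·A⁻¹ = J·s⁻¹·A⁻¹ = kg·m²·s⁻³·A⁻¹
  (3) Wb·A⁻¹ = V·s·A⁻¹ = kg·m²·s⁻²·A⁻²
  (4) [s·A] · [kg·m²·s⁻³·A⁻²] = kg·m²·s⁻²·A⁻¹  ← same
Only (4) matches kg·m²·s⁻²·A⁻¹.

(4)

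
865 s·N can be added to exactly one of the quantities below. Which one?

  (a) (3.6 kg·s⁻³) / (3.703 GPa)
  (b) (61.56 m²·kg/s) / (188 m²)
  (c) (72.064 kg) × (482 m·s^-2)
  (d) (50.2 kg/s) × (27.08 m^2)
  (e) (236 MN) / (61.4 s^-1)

(e)

Reference: N·s = kg·m·s⁻²·s = kg·m·s⁻¹.
Each option:
  (a) [kg·s⁻³] / [kg·m⁻¹·s⁻²] = m·s⁻¹
  (b) [kg·m²·s⁻¹] / [m²] = kg·s⁻¹
  (c) [kg] · [m·s⁻²] = kg·m·s⁻²
  (d) [kg·s⁻¹] · [m²] = kg·m²·s⁻¹
  (e) [kg·m·s⁻²] / [s⁻¹] = kg·m·s⁻¹  ← same
Only (e) matches kg·m·s⁻¹.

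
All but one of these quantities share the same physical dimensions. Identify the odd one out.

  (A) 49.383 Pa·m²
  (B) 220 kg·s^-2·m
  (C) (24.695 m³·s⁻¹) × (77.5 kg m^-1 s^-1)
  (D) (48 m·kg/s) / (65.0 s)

Reduce each to base SI dimensions:
  (A) Pa·m² = N·m⁻²·m² = kg·m·s⁻²
  (B) kg·m·s⁻²
  (C) [m³·s⁻¹] · [kg·m⁻¹·s⁻¹] = kg·m²·s⁻²
  (D) [kg·m·s⁻¹] / [s] = kg·m·s⁻²
All reduce to kg·m·s⁻² except (C), which is kg·m²·s⁻².

(C)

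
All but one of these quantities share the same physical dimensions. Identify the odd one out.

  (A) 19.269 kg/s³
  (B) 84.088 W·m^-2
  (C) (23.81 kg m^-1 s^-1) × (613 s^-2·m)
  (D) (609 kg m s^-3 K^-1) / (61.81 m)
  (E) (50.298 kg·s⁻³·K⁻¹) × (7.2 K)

(D)

Dimensions:
  (A) kg·s⁻³
  (B) W·m⁻² = J·s⁻¹·m⁻² = kg·s⁻³
  (C) [kg·m⁻¹·s⁻¹] · [m·s⁻²] = kg·s⁻³
  (D) [kg·m·s⁻³·K⁻¹] / [m] = kg·s⁻³·K⁻¹
  (E) [kg·s⁻³·K⁻¹] · [K] = kg·s⁻³
All reduce to kg·s⁻³ except (D), which is kg·s⁻³·K⁻¹.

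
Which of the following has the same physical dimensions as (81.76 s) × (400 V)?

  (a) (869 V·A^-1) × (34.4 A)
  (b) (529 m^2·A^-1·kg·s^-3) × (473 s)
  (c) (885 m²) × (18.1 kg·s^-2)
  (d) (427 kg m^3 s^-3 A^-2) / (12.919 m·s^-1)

(b)

Reference: [s] · [kg·m²·s⁻³·A⁻¹] = kg·m²·s⁻²·A⁻¹.
Each option:
  (a) [kg·m²·s⁻³·A⁻²] · [A] = kg·m²·s⁻³·A⁻¹
  (b) [kg·m²·s⁻³·A⁻¹] · [s] = kg·m²·s⁻²·A⁻¹  ← same
  (c) [m²] · [kg·s⁻²] = kg·m²·s⁻²
  (d) [kg·m³·s⁻³·A⁻²] / [m·s⁻¹] = kg·m²·s⁻²·A⁻²
Only (b) matches kg·m²·s⁻²·A⁻¹.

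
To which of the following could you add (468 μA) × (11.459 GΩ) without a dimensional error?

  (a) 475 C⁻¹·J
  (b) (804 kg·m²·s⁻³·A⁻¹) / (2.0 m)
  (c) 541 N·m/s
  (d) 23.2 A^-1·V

Reference: [A] · [kg·m²·s⁻³·A⁻²] = kg·m²·s⁻³·A⁻¹.
Each option:
  (a) J·C⁻¹ = N·m·(s·A)⁻¹ = kg·m²·s⁻³·A⁻¹  ← same
  (b) [kg·m²·s⁻³·A⁻¹] / [m] = kg·m·s⁻³·A⁻¹
  (c) N·m·s⁻¹ = kg·m·s⁻²·m·s⁻¹ = kg·m²·s⁻³
  (d) V·A⁻¹ = J·C⁻¹·A⁻¹ = kg·m²·s⁻³·A⁻²
Only (a) matches kg·m²·s⁻³·A⁻¹.

(a)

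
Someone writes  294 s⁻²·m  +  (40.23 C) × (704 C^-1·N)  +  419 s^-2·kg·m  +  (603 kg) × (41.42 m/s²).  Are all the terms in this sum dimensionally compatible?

No

In SI base units:
  294 s⁻²·m:  m·s⁻²
  (40.23 C) × (704 C^-1·N):  [s·A] · [kg·m·s⁻³·A⁻¹] = kg·m·s⁻²
  419 s^-2·kg·m:  kg·m·s⁻²
  (603 kg) × (41.42 m/s²):  [kg] · [m·s⁻²] = kg·m·s⁻²
The terms do not share a single dimension (kg·m·s⁻² vs m·s⁻²).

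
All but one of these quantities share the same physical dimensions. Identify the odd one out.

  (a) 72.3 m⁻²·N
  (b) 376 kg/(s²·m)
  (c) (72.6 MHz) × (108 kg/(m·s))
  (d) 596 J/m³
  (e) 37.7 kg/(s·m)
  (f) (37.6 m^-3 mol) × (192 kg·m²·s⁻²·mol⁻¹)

Reduce each to base SI dimensions:
  (a) N·m⁻² = kg·m·s⁻²·m⁻² = kg·m⁻¹·s⁻²
  (b) kg·m⁻¹·s⁻²
  (c) [s⁻¹] · [kg·m⁻¹·s⁻¹] = kg·m⁻¹·s⁻²
  (d) J·m⁻³ = N·m·m⁻³ = kg·m⁻¹·s⁻²
  (e) kg·m⁻¹·s⁻¹
  (f) [m⁻³·mol] · [kg·m²·s⁻²·mol⁻¹] = kg·m⁻¹·s⁻²
All reduce to kg·m⁻¹·s⁻² except (e), which is kg·m⁻¹·s⁻¹.

(e)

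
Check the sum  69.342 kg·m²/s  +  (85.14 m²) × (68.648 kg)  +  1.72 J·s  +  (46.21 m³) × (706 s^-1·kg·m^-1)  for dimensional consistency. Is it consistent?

No

Work out the base dimensions of each:
  69.342 kg·m²/s:  kg·m²·s⁻¹
  (85.14 m²) × (68.648 kg):  [m²] · [kg] = kg·m²
  1.72 J·s:  J·s = N·m·s = kg·m²·s⁻¹
  (46.21 m³) × (706 s^-1·kg·m^-1):  [m³] · [kg·m⁻¹·s⁻¹] = kg·m²·s⁻¹
The terms do not share a single dimension (kg·m² vs kg·m²·s⁻¹).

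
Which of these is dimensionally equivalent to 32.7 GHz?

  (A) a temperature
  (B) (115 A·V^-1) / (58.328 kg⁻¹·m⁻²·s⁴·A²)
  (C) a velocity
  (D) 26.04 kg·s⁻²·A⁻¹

Reference: Hz = s⁻¹.
Each option:
  (A) [temperature] = K
  (B) [kg⁻¹·m⁻²·s³·A²] / [kg⁻¹·m⁻²·s⁴·A²] = s⁻¹  ← same
  (C) [velocity] = m·s⁻¹
  (D) kg·s⁻²·A⁻¹
Only (B) matches s⁻¹.

(B)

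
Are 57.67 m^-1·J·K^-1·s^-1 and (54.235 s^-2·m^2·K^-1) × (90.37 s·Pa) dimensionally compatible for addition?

Reduce each to base SI dimensions:
  57.67 m^-1·J·K^-1·s^-1:  J·s⁻¹·m⁻¹·K⁻¹ = N·m·s⁻¹·m⁻¹·K⁻¹ = kg·m·s⁻³·K⁻¹
  (54.235 s^-2·m^2·K^-1) × (90.37 s·Pa):  [m²·s⁻²·K⁻¹] · [kg·m⁻¹·s⁻¹] = kg·m·s⁻³·K⁻¹
Both are kg·m·s⁻³·K⁻¹, so they have the same dimensions and can be added.

Yes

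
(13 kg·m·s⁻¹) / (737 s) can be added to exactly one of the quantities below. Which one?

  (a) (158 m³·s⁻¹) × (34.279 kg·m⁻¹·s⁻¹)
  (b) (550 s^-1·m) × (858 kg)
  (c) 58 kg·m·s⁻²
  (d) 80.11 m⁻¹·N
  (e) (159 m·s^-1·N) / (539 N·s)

(c)

Reference: [kg·m·s⁻¹] / [s] = kg·m·s⁻².
Each option:
  (a) [m³·s⁻¹] · [kg·m⁻¹·s⁻¹] = kg·m²·s⁻²
  (b) [m·s⁻¹] · [kg] = kg·m·s⁻¹
  (c) kg·m·s⁻²  ← same
  (d) N·m⁻¹ = kg·m·s⁻²·m⁻¹ = kg·s⁻²
  (e) [kg·m²·s⁻³] / [kg·m·s⁻¹] = m·s⁻²
Only (c) matches kg·m·s⁻².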